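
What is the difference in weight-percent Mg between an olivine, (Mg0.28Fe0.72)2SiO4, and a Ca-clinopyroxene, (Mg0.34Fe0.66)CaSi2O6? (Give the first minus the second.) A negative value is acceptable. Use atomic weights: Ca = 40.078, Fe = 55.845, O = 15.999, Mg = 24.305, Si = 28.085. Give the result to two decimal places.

3.83 percentage points

First mineral: 13.611 g Mg in 186.109 g formula = 7.31 wt% Mg.
Second mineral: 8.264 g Mg in 237.363 g formula = 3.48 wt% Mg.
7.31% − 3.48% gives a difference of 3.83 percentage points.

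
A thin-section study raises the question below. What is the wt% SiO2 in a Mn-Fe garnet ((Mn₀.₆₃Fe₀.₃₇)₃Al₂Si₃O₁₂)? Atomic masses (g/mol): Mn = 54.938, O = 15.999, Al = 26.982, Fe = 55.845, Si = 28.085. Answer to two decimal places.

36.34 wt%

Molar mass of (Mn₀.₆₃Fe₀.₃₇)₃Al₂Si₃O₁₂ = 1.89*54.938 + 1.11*55.845 + 2*26.982 + 3*28.085 + 12*15.999 = 496.028 g/mol.
Each formula unit contains 3 Si, equivalent to 3/1 = 3.0000 mol SiO2.
M(SiO2) = 1×28.085 + 2×15.999 = 60.083 g/mol.
Mass of SiO2 per formula unit = 3.0000 × 60.083 = 180.249 g.
SiO2 wt% = 180.249 / 496.028 × 100 = 36.34%.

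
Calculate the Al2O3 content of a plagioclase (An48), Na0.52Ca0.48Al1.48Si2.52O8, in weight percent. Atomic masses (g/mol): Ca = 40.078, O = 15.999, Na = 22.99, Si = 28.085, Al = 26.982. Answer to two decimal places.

27.96 wt%

Molar mass of Na0.52Ca0.48Al1.48Si2.52O8 = 0.52×22.99 + 0.48×40.078 + 1.48×26.982 + 2.52×28.085 + 8×15.999 = 269.892 g/mol.
Each formula unit contains 1.48 Al, equivalent to 1.48/2 = 0.7400 mol Al2O3.
M(Al2O3) = 2×26.982 + 3×15.999 = 101.961 g/mol.
Mass of Al2O3 per formula unit = 0.7400 × 101.961 = 75.451 g.
Al2O3 wt% = 75.451 / 269.892 × 100 = 27.96%.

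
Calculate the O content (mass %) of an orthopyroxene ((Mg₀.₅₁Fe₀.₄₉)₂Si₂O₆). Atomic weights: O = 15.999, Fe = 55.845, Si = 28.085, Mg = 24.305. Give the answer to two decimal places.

M((Mg₀.₅₁Fe₀.₄₉)₂Si₂O₆) = 231.683 g/mol.
O contributes 6 × 15.999 = 95.994 g per mole.
95.994/231.683 = 0.4143 → 41.43%.

41.43 mass %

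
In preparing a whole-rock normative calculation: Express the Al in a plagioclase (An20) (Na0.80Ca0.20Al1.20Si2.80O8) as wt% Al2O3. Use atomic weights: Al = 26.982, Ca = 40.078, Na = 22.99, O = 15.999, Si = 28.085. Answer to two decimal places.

Molar mass of Na0.80Ca0.20Al1.20Si2.80O8 = 0.80×22.99 + 0.20×40.078 + 1.20×26.982 + 2.80×28.085 + 8×15.999 = 265.416 g/mol.
Each formula unit contains 1.20 Al, equivalent to 1.20/2 = 0.6000 mol Al2O3.
M(Al2O3) = 2×26.982 + 3×15.999 = 101.961 g/mol.
Mass of Al2O3 per formula unit = 0.6000 × 101.961 = 61.177 g.
Al2O3 wt% = 61.177 / 265.416 × 100 = 23.05%.

23.05 wt%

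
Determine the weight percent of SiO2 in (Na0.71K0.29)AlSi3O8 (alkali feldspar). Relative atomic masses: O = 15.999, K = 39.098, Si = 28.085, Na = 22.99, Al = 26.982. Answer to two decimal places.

67.54 wt%

Molar mass of (Na0.71K0.29)AlSi3O8 = 0.71*22.99 + 0.29*39.098 + 1*26.982 + 3*28.085 + 8*15.999 = 266.890 g/mol.
Each formula unit contains 3 Si, equivalent to 3/1 = 3.0000 mol SiO2.
M(SiO2) = 1×28.085 + 2×15.999 = 60.083 g/mol.
Mass of SiO2 per formula unit = 3.0000 × 60.083 = 180.249 g.
SiO2 wt% = 180.249 / 266.890 × 100 = 67.54%.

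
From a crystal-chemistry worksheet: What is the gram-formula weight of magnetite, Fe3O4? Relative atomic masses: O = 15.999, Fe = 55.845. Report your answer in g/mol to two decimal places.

231.53 g/mol

The formula mass is the sum 3·55.845 + 4·15.999.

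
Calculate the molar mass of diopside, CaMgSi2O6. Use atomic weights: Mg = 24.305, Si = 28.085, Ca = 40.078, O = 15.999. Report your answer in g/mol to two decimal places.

216.55 g/mol

Ca: 1 × 40.078 = 40.0780
Mg: 1 × 24.305 = 24.3050
Si: 2 × 28.085 = 56.1700
O: 6 × 15.999 = 95.9940
Summing the contributions gives the formula mass.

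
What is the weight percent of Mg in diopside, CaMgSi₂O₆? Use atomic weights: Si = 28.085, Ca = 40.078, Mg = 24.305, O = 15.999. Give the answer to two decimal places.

Formula mass = 1×40.078 + 1×24.305 + 2×28.085 + 6×15.999 = 216.547 g/mol, of which 24.305 g is Mg.
So Mg makes up 24.305/216.547 = 0.1122 of the mass, i.e. 11.22%.

11.22 weight percent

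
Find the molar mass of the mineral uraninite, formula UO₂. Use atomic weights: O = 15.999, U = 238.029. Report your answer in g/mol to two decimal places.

The formula mass is the sum 1·238.029 + 2·15.999.

270.03 g/mol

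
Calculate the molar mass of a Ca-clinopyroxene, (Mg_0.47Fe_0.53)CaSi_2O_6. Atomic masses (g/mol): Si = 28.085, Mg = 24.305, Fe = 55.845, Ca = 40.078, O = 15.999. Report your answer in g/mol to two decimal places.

233.26 g/mol

M = 0.47·24.305 + 0.53·55.845 + 1·40.078 + 2·28.085 + 6·15.999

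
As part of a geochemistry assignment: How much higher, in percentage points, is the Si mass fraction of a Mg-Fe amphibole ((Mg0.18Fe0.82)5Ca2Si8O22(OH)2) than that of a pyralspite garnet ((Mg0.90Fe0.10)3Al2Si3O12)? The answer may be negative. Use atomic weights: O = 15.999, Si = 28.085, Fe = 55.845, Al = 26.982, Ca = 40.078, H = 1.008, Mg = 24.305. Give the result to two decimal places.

3.44 percentage points

Si in (Mg0.18Fe0.82)5Ca2Si8O22(OH)2: molar mass 941.667 g/mol; 8×28.085 = 224.680 g → 23.86 wt%.
Si in (Mg0.90Fe0.10)3Al2Si3O12: molar mass 412.584 g/mol; 3×28.085 = 84.255 g → 20.42 wt%.
Difference = 23.86 − 20.42 = 3.44 percentage points.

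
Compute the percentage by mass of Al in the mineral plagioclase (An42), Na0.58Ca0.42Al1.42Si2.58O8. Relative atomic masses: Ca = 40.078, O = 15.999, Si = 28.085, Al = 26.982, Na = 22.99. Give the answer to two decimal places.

Formula mass = 0.58*22.99 + 0.42*40.078 + 1.42*26.982 + 2.58*28.085 + 8*15.999 = 268.933 g/mol, of which 38.314 g is Al.
So Al makes up 38.314/268.933 = 0.1425 of the mass, i.e. 14.25%.

14.25 weight percent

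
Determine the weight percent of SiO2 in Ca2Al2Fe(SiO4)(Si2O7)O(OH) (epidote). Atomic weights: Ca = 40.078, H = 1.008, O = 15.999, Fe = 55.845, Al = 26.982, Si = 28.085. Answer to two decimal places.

37.30 wt%

Formula mass = 483.215 g/mol.
3 Si → 3.0000 mol SiO2 per formula unit; M(SiO2) = 60.083, so SiO2 mass = 180.249 g.
180.249/483.215 × 100 = 37.30 wt%.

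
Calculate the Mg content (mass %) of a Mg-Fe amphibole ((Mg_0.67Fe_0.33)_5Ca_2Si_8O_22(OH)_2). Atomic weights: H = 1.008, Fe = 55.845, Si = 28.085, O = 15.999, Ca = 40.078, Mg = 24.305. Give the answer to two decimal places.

9.42 mass %

Molar mass of (Mg_0.67Fe_0.33)_5Ca_2Si_8O_22(OH)_2: 3.35·24.305 + 1.65·55.845 + 2·40.078 + 8·28.085 + 24·15.999 + 2·1.008 = 864.394 g/mol.
Mass of Mg per formula unit: 3.35 × 24.305 = 81.422 g.
Weight fraction Mg = 81.422 / 864.394 = 0.0942.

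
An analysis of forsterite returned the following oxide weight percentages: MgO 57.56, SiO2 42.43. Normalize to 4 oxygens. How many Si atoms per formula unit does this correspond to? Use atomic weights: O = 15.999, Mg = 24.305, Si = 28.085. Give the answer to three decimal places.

MgO (M=40.304): mol = 1.42815; Mg = 1.42815, O = 1.42815.
SiO2 (M=60.083): mol = 0.70619; Si = 0.70619, O = 1.41238.
ΣO = 2.84053; factor = 4/ΣO = 1.40819.
Si apfu = 0.70619 × 1.40819 = 0.994.

0.994 Si apfu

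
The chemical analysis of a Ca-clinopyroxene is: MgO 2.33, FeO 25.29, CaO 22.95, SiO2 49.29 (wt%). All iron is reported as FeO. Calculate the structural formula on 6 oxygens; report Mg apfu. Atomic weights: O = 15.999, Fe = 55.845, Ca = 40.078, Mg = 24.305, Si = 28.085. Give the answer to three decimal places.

0.141 Mg apfu

2.33 wt% MgO ÷ 40.304 g/mol = 0.05781 mol, giving 0.05781 Mg and 0.05781 O.
25.29 wt% FeO ÷ 71.844 g/mol = 0.35201 mol, giving 0.35201 Fe and 0.35201 O.
22.95 wt% CaO ÷ 56.077 g/mol = 0.40926 mol, giving 0.40926 Ca and 0.40926 O.
49.29 wt% SiO2 ÷ 60.083 g/mol = 0.82037 mol, giving 0.82037 Si and 1.64074 O.
Oxygen sums to 2.45982; scaling by 6/2.45982 = 2.43920 puts the formula on 6 O.
Mg: 0.05781 × 2.43920 = 0.141 atoms per formula unit.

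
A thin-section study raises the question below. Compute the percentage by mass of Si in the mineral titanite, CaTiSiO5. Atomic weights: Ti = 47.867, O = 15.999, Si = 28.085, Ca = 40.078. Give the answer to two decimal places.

Molar mass of CaTiSiO5: 1×40.078 + 1×47.867 + 1×28.085 + 5×15.999 = 196.025 g/mol.
Mass of Si per formula unit: 1 × 28.085 = 28.085 g.
Weight fraction Si = 28.085 / 196.025 = 0.1433.

14.33 wt%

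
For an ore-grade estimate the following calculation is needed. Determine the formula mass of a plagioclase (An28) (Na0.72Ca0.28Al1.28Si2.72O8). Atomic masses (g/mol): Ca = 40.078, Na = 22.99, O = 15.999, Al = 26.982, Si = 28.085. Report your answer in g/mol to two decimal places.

266.69 g/mol

Na: 0.72 × 22.99 = 16.5528
Ca: 0.28 × 40.078 = 11.2218
Al: 1.28 × 26.982 = 34.5370
Si: 2.72 × 28.085 = 76.3912
O: 8 × 15.999 = 127.9920
Summing the contributions gives the formula mass.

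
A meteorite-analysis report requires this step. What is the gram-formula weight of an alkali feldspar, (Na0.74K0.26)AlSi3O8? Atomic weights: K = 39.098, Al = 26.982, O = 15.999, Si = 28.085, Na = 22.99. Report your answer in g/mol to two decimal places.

The formula mass is the sum 0.74·22.99 + 0.26·39.098 + 1·26.982 + 3·28.085 + 8·15.999.

266.41 g/mol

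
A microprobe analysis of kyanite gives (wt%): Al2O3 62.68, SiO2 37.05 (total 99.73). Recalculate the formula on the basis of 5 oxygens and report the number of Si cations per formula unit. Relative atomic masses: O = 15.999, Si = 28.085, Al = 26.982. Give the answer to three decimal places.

Al2O3: 62.68/101.961 = 0.61474 mol → 1.22948 mol Al, 1.84422 mol O.
SiO2: 37.05/60.083 = 0.61665 mol → 0.61665 mol Si, 1.23330 mol O.
Total oxygen = 3.07752 mol. Normalization factor = 5/3.07752 = 1.62468.
Si per 5 O = 0.61665 × 1.62468 = 1.002.

1.002 Si apfu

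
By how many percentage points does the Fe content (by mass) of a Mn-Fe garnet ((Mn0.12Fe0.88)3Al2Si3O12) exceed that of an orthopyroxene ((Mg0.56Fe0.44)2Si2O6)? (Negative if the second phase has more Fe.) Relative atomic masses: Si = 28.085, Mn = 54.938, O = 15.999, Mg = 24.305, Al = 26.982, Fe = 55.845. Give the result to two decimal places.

8.14 percentage points

Fe in (Mn0.12Fe0.88)3Al2Si3O12: molar mass 497.415 g/mol; 2.64×55.845 = 147.431 g → 29.64 wt%.
Fe in (Mg0.56Fe0.44)2Si2O6: molar mass 228.529 g/mol; 0.88×55.845 = 49.144 g → 21.50 wt%.
Difference = 29.64 − 21.50 = 8.14 percentage points.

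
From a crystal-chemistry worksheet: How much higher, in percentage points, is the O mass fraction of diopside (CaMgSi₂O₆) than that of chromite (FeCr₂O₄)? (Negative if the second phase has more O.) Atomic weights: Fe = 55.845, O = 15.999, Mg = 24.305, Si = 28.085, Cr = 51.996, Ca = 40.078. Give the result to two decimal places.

15.74 percentage points

M(CaMgSi₂O₆) = 216.547 g/mol, so wt% O = 95.994/216.547 × 100 = 44.33%.
M(FeCr₂O₄) = 223.833 g/mol, so wt% O = 63.996/223.833 × 100 = 28.59%.
44.33 − 28.59 = 15.74 pp.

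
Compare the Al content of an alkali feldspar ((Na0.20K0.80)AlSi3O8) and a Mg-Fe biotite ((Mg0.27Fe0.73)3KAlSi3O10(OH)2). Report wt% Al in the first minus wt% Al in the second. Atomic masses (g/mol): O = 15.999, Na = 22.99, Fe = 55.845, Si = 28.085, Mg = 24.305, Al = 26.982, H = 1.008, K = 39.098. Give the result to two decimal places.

Al in (Na0.20K0.80)AlSi3O8: molar mass 275.105 g/mol; 1×26.982 = 26.982 g → 9.81 wt%.
Al in (Mg0.27Fe0.73)3KAlSi3O10(OH)2: molar mass 486.327 g/mol; 1×26.982 = 26.982 g → 5.55 wt%.
Difference = 9.81 − 5.55 = 4.26 percentage points.

4.26 percentage points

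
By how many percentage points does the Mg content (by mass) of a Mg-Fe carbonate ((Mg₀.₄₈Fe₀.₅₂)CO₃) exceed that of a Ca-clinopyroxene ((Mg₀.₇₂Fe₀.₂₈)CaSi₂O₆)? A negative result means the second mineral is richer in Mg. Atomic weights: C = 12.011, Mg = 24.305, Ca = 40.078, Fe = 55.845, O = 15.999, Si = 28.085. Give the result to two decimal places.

3.82 percentage points

First mineral: 11.666 g Mg in 100.714 g formula = 11.58 wt% Mg.
Second mineral: 17.500 g Mg in 225.378 g formula = 7.76 wt% Mg.
11.58% − 7.76% gives a difference of 3.82 percentage points.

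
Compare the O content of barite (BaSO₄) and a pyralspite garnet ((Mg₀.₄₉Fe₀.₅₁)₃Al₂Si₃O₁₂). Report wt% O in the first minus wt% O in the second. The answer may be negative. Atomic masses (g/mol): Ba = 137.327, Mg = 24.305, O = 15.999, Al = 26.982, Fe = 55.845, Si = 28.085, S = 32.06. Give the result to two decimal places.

M(BaSO₄) = 233.383 g/mol, so wt% O = 63.996/233.383 × 100 = 27.42%.
M((Mg₀.₄₉Fe₀.₅₁)₃Al₂Si₃O₁₂) = 451.378 g/mol, so wt% O = 191.988/451.378 × 100 = 42.53%.
27.42 − 42.53 = -15.11 pp.

-15.11 percentage points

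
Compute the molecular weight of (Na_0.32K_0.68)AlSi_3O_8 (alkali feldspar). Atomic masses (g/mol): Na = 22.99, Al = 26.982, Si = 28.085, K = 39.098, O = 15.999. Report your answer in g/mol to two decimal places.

The formula mass is the sum 0.32×22.99 + 0.68×39.098 + 1×26.982 + 3×28.085 + 8×15.999.

273.17 g/mol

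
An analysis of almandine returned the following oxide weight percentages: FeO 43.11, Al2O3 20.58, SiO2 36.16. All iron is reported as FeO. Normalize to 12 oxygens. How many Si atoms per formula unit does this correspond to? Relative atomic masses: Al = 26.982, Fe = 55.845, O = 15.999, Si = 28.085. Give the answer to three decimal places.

2.998 Si apfu

43.11 wt% FeO ÷ 71.844 g/mol = 0.60005 mol, giving 0.60005 Fe and 0.60005 O.
20.58 wt% Al2O3 ÷ 101.961 g/mol = 0.20184 mol, giving 0.40368 Al and 0.60552 O.
36.16 wt% SiO2 ÷ 60.083 g/mol = 0.60183 mol, giving 0.60183 Si and 1.20366 O.
Oxygen sums to 2.40923; scaling by 12/2.40923 = 4.98084 puts the formula on 12 O.
Si: 0.60183 × 4.98084 = 2.998 atoms per formula unit.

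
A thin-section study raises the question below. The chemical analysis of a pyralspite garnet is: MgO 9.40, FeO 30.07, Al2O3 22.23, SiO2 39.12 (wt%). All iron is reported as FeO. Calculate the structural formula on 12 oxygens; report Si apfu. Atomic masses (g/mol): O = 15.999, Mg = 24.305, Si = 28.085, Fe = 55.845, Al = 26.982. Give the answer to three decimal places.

2.996 Si apfu

MgO (M=40.304): mol = 0.23323; Mg = 0.23323, O = 0.23323.
FeO (M=71.844): mol = 0.41855; Fe = 0.41855, O = 0.41855.
Al2O3 (M=101.961): mol = 0.21802; Al = 0.43604, O = 0.65406.
SiO2 (M=60.083): mol = 0.65110; Si = 0.65110, O = 1.30220.
ΣO = 2.60804; factor = 12/ΣO = 4.60116.
Si apfu = 0.65110 × 4.60116 = 2.996.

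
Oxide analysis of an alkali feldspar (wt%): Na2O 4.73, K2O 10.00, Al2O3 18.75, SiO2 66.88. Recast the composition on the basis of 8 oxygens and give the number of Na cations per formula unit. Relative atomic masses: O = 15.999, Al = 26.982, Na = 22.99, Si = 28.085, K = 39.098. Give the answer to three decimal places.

0.412 Na apfu

Na2O (M=61.979): mol = 0.07632; Na = 0.15264, O = 0.07632.
K2O (M=94.195): mol = 0.10616; K = 0.21232, O = 0.10616.
Al2O3 (M=101.961): mol = 0.18389; Al = 0.36778, O = 0.55167.
SiO2 (M=60.083): mol = 1.11313; Si = 1.11313, O = 2.22626.
ΣO = 2.96041; factor = 8/ΣO = 2.70233.
Na apfu = 0.15264 × 2.70233 = 0.412.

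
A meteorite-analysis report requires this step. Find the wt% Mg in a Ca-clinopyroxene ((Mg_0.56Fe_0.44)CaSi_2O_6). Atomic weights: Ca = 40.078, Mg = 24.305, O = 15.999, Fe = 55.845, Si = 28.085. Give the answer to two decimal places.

5.91 wt%

Molar mass of (Mg_0.56Fe_0.44)CaSi_2O_6: 0.56*24.305 + 0.44*55.845 + 1*40.078 + 2*28.085 + 6*15.999 = 230.425 g/mol.
Mass of Mg per formula unit: 0.56 × 24.305 = 13.611 g.
Weight fraction Mg = 13.611 / 230.425 = 0.0591.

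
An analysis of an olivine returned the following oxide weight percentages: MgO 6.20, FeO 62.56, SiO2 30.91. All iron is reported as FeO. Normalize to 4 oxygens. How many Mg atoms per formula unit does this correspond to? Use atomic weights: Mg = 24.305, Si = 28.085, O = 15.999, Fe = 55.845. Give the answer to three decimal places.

6.20 wt% MgO ÷ 40.304 g/mol = 0.15383 mol, giving 0.15383 Mg and 0.15383 O.
62.56 wt% FeO ÷ 71.844 g/mol = 0.87078 mol, giving 0.87078 Fe and 0.87078 O.
30.91 wt% SiO2 ÷ 60.083 g/mol = 0.51446 mol, giving 0.51446 Si and 1.02892 O.
Oxygen sums to 2.05353; scaling by 4/2.05353 = 1.94787 puts the formula on 4 O.
Mg: 0.15383 × 1.94787 = 0.300 atoms per formula unit.

0.300 Mg apfu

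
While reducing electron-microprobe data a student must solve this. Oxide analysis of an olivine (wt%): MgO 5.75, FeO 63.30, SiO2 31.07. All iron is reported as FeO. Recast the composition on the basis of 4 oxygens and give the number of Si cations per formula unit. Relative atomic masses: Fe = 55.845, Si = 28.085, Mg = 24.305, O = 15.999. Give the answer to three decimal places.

MgO: 5.75/40.304 = 0.14267 mol → 0.14267 mol Mg, 0.14267 mol O.
FeO: 63.30/71.844 = 0.88108 mol → 0.88108 mol Fe, 0.88108 mol O.
SiO2: 31.07/60.083 = 0.51712 mol → 0.51712 mol Si, 1.03424 mol O.
Total oxygen = 2.05799 mol. Normalization factor = 4/2.05799 = 1.94364.
Si per 4 O = 0.51712 × 1.94364 = 1.005.

1.005 Si apfu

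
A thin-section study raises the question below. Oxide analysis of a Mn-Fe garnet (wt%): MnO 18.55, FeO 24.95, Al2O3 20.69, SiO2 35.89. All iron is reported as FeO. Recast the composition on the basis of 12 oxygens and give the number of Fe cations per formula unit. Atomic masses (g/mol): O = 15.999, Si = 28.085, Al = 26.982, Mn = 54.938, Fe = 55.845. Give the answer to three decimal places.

1.728 Fe apfu

18.55 wt% MnO ÷ 70.937 g/mol = 0.26150 mol, giving 0.26150 Mn and 0.26150 O.
24.95 wt% FeO ÷ 71.844 g/mol = 0.34728 mol, giving 0.34728 Fe and 0.34728 O.
20.69 wt% Al2O3 ÷ 101.961 g/mol = 0.20292 mol, giving 0.40584 Al and 0.60876 O.
35.89 wt% SiO2 ÷ 60.083 g/mol = 0.59734 mol, giving 0.59734 Si and 1.19468 O.
Oxygen sums to 2.41222; scaling by 12/2.41222 = 4.97467 puts the formula on 12 O.
Fe: 0.34728 × 4.97467 = 1.728 atoms per formula unit.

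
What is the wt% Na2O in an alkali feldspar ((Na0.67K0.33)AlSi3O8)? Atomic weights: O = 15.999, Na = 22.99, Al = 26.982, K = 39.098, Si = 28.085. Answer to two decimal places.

7.76 wt%

Molar mass of (Na0.67K0.33)AlSi3O8 = 0.67·22.99 + 0.33·39.098 + 1·26.982 + 3·28.085 + 8·15.999 = 267.535 g/mol.
Each formula unit contains 0.67 Na, equivalent to 0.67/2 = 0.3350 mol Na2O.
M(Na2O) = 2×22.99 + 1×15.999 = 61.979 g/mol.
Mass of Na2O per formula unit = 0.3350 × 61.979 = 20.763 g.
Na2O wt% = 20.763 / 267.535 × 100 = 7.76%.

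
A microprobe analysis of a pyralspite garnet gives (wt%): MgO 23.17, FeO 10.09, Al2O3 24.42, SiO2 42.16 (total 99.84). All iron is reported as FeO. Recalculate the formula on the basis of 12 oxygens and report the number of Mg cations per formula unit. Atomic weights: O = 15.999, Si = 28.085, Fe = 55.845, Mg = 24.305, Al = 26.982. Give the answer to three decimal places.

23.17 wt% MgO ÷ 40.304 g/mol = 0.57488 mol, giving 0.57488 Mg and 0.57488 O.
10.09 wt% FeO ÷ 71.844 g/mol = 0.14044 mol, giving 0.14044 Fe and 0.14044 O.
24.42 wt% Al2O3 ÷ 101.961 g/mol = 0.23950 mol, giving 0.47900 Al and 0.71850 O.
42.16 wt% SiO2 ÷ 60.083 g/mol = 0.70170 mol, giving 0.70170 Si and 1.40340 O.
Oxygen sums to 2.83722; scaling by 12/2.83722 = 4.22949 puts the formula on 12 O.
Mg: 0.57488 × 4.22949 = 2.431 atoms per formula unit.

2.431 Mg apfu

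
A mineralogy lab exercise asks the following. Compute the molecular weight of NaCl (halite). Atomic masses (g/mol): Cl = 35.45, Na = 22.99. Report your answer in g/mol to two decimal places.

58.44 g/mol

M = 1×22.99 + 1×35.45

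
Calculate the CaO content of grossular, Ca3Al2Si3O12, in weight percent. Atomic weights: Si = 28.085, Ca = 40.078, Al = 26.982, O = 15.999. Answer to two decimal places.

Formula mass = 450.441 g/mol.
3 Ca → 3.0000 mol CaO per formula unit; M(CaO) = 56.077, so CaO mass = 168.231 g.
168.231/450.441 × 100 = 37.35 wt%.

37.35 wt%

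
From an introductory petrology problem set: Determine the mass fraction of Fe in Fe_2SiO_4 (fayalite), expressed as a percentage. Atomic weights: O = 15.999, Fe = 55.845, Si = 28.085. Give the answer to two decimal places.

M(Fe_2SiO_4) = 203.771 g/mol.
Fe contributes 2 × 55.845 = 111.690 g per mole.
111.690/203.771 = 0.5481 → 54.81%.

54.81 wt%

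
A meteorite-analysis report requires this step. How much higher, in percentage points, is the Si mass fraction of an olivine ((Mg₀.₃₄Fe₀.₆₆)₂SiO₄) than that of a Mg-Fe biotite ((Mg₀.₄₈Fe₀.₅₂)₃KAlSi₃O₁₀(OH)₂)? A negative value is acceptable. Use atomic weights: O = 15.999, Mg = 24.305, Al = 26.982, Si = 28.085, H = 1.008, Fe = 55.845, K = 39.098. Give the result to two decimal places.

-2.66 percentage points

First mineral: 28.085 g Si in 182.324 g formula = 15.40 wt% Si.
Second mineral: 84.255 g Si in 466.456 g formula = 18.06 wt% Si.
15.40% − 18.06% gives a difference of -2.66 percentage points.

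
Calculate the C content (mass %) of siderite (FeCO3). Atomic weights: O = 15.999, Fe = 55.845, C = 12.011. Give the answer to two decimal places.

10.37 mass %

Formula mass = 1*55.845 + 1*12.011 + 3*15.999 = 115.853 g/mol, of which 12.011 g is C.
So C makes up 12.011/115.853 = 0.1037 of the mass, i.e. 10.37%.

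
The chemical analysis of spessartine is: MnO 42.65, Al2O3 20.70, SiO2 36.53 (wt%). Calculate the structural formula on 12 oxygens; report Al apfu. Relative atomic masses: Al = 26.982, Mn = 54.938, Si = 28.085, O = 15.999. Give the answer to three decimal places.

2.008 Al apfu

MnO: 42.65/70.937 = 0.60124 mol → 0.60124 mol Mn, 0.60124 mol O.
Al2O3: 20.70/101.961 = 0.20302 mol → 0.40604 mol Al, 0.60906 mol O.
SiO2: 36.53/60.083 = 0.60799 mol → 0.60799 mol Si, 1.21598 mol O.
Total oxygen = 2.42628 mol. Normalization factor = 12/2.42628 = 4.94584.
Al per 12 O = 0.40604 × 4.94584 = 2.008.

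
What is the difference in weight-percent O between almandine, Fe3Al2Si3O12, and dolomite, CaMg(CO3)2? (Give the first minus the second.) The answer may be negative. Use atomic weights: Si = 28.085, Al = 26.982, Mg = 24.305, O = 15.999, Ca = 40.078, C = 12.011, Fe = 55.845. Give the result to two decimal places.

First mineral: 191.988 g O in 497.742 g formula = 38.57 wt% O.
Second mineral: 95.994 g O in 184.399 g formula = 52.06 wt% O.
38.57% − 52.06% gives a difference of -13.49 percentage points.

-13.49 percentage points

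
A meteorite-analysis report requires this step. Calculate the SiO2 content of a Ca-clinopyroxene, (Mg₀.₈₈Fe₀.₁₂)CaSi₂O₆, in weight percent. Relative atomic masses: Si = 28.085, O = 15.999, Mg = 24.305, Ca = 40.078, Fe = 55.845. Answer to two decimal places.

54.54 wt%

Formula mass = 220.332 g/mol.
2 Si → 2.0000 mol SiO2 per formula unit; M(SiO2) = 60.083, so SiO2 mass = 120.166 g.
120.166/220.332 × 100 = 54.54 wt%.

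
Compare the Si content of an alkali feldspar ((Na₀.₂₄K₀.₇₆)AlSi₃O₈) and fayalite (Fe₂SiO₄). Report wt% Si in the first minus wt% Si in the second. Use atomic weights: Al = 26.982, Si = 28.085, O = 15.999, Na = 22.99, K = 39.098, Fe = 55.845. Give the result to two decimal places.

Si in (Na₀.₂₄K₀.₇₆)AlSi₃O₈: molar mass 274.461 g/mol; 3×28.085 = 84.255 g → 30.70 wt%.
Si in Fe₂SiO₄: molar mass 203.771 g/mol; 1×28.085 = 28.085 g → 13.78 wt%.
Difference = 30.70 − 13.78 = 16.92 percentage points.

16.92 percentage points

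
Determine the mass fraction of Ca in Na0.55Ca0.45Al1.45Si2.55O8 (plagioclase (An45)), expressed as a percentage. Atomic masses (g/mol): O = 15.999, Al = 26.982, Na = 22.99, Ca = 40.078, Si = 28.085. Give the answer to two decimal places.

6.69 wt%

Formula mass = 0.55*22.99 + 0.45*40.078 + 1.45*26.982 + 2.55*28.085 + 8*15.999 = 269.412 g/mol, of which 18.035 g is Ca.
So Ca makes up 18.035/269.412 = 0.0669 of the mass, i.e. 6.69%.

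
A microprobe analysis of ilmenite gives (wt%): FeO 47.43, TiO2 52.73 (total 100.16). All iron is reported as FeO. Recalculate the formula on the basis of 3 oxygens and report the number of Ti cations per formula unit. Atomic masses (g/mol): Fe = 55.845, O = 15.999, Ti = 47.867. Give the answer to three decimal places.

FeO (M=71.844): mol = 0.66018; Fe = 0.66018, O = 0.66018.
TiO2 (M=79.865): mol = 0.66024; Ti = 0.66024, O = 1.32048.
ΣO = 1.98066; factor = 3/ΣO = 1.51465.
Ti apfu = 0.66024 × 1.51465 = 1.000.

1.000 Ti apfu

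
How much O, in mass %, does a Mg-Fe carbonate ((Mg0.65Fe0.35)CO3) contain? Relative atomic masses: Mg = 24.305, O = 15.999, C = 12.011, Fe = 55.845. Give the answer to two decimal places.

50.34 mass %

Formula mass = 0.65*24.305 + 0.35*55.845 + 1*12.011 + 3*15.999 = 95.352 g/mol, of which 47.997 g is O.
So O makes up 47.997/95.352 = 0.5034 of the mass, i.e. 50.34%.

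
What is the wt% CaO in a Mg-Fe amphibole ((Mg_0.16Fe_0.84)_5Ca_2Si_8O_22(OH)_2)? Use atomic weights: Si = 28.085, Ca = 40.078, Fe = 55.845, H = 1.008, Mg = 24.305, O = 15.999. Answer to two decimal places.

Formula mass = 944.821 g/mol.
2 Ca → 2.0000 mol CaO per formula unit; M(CaO) = 56.077, so CaO mass = 112.154 g.
112.154/944.821 × 100 = 11.87 wt%.

11.87 wt%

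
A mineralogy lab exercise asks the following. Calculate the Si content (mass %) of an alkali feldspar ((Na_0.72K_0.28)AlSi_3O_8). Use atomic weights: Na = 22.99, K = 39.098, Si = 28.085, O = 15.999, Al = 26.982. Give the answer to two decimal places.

31.59 mass %

Molar mass of (Na_0.72K_0.28)AlSi_3O_8: 0.72*22.99 + 0.28*39.098 + 1*26.982 + 3*28.085 + 8*15.999 = 266.729 g/mol.
Mass of Si per formula unit: 3 × 28.085 = 84.255 g.
Weight fraction Si = 84.255 / 266.729 = 0.3159.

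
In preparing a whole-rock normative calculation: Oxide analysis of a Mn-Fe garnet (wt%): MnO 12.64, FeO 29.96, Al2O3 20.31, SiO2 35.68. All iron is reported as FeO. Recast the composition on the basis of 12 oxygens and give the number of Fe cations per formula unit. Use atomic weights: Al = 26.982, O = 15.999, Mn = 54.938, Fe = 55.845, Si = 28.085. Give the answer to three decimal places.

2.102 Fe apfu

MnO: 12.64/70.937 = 0.17819 mol → 0.17819 mol Mn, 0.17819 mol O.
FeO: 29.96/71.844 = 0.41701 mol → 0.41701 mol Fe, 0.41701 mol O.
Al2O3: 20.31/101.961 = 0.19919 mol → 0.39838 mol Al, 0.59757 mol O.
SiO2: 35.68/60.083 = 0.59385 mol → 0.59385 mol Si, 1.18770 mol O.
Total oxygen = 2.38047 mol. Normalization factor = 12/2.38047 = 5.04102.
Fe per 12 O = 0.41701 × 5.04102 = 2.102.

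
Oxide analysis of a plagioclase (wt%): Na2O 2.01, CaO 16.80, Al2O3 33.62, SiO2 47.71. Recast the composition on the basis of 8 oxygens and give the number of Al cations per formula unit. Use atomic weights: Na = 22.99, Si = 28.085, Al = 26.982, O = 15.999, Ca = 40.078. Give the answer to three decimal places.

1.813 Al apfu

2.01 wt% Na2O ÷ 61.979 g/mol = 0.03243 mol, giving 0.06486 Na and 0.03243 O.
16.80 wt% CaO ÷ 56.077 g/mol = 0.29959 mol, giving 0.29959 Ca and 0.29959 O.
33.62 wt% Al2O3 ÷ 101.961 g/mol = 0.32973 mol, giving 0.65946 Al and 0.98919 O.
47.71 wt% SiO2 ÷ 60.083 g/mol = 0.79407 mol, giving 0.79407 Si and 1.58814 O.
Oxygen sums to 2.90935; scaling by 8/2.90935 = 2.74976 puts the formula on 8 O.
Al: 0.65946 × 2.74976 = 1.813 atoms per formula unit.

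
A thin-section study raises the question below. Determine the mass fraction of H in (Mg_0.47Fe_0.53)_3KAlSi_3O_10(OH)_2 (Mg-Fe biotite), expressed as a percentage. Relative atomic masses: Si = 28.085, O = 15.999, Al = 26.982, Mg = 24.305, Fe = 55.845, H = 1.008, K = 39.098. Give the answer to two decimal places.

0.43 mass %

M((Mg_0.47Fe_0.53)_3KAlSi_3O_10(OH)_2) = 467.403 g/mol.
H contributes 2 × 1.008 = 2.016 g per mole.
2.016/467.403 = 0.0043 → 0.43%.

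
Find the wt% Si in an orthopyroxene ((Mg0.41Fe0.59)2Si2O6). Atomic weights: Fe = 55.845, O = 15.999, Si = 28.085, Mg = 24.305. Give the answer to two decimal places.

Formula mass = 0.82*24.305 + 1.18*55.845 + 2*28.085 + 6*15.999 = 237.991 g/mol, of which 56.170 g is Si.
So Si makes up 56.170/237.991 = 0.2360 of the mass, i.e. 23.60%.

23.60 weight percent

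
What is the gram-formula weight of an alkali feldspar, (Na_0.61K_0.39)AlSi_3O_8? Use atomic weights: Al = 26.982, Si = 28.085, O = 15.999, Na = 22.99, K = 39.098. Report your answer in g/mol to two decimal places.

M = 0.61×22.99 + 0.39×39.098 + 1×26.982 + 3×28.085 + 8×15.999

268.50 g/mol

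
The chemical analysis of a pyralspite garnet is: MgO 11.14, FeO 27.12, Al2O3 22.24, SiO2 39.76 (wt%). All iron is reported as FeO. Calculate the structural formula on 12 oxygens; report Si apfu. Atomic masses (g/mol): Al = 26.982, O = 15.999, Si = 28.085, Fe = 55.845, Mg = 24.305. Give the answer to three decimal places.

3.017 Si apfu

11.14 wt% MgO ÷ 40.304 g/mol = 0.27640 mol, giving 0.27640 Mg and 0.27640 O.
27.12 wt% FeO ÷ 71.844 g/mol = 0.37748 mol, giving 0.37748 Fe and 0.37748 O.
22.24 wt% Al2O3 ÷ 101.961 g/mol = 0.21812 mol, giving 0.43624 Al and 0.65436 O.
39.76 wt% SiO2 ÷ 60.083 g/mol = 0.66175 mol, giving 0.66175 Si and 1.32350 O.
Oxygen sums to 2.63174; scaling by 12/2.63174 = 4.55972 puts the formula on 12 O.
Si: 0.66175 × 4.55972 = 3.017 atoms per formula unit.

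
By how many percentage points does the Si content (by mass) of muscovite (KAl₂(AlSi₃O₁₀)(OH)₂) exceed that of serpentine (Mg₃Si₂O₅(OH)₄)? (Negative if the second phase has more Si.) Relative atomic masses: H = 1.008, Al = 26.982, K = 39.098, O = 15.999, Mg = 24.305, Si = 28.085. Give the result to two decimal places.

M(KAl₂(AlSi₃O₁₀)(OH)₂) = 398.303 g/mol, so wt% Si = 84.255/398.303 × 100 = 21.15%.
M(Mg₃Si₂O₅(OH)₄) = 277.108 g/mol, so wt% Si = 56.170/277.108 × 100 = 20.27%.
21.15 − 20.27 = 0.88 pp.

0.88 percentage points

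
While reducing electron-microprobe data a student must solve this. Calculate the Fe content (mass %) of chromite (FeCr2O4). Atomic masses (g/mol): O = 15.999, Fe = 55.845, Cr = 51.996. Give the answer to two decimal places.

24.95 mass %

Molar mass of FeCr2O4: 1*55.845 + 2*51.996 + 4*15.999 = 223.833 g/mol.
Mass of Fe per formula unit: 1 × 55.845 = 55.845 g.
Weight fraction Fe = 55.845 / 223.833 = 0.2495.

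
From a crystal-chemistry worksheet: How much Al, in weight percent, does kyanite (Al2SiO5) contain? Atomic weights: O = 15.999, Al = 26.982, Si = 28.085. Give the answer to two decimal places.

33.30 weight percent

M(Al2SiO5) = 162.044 g/mol.
Al contributes 2 × 26.982 = 53.964 g per mole.
53.964/162.044 = 0.3330 → 33.30%.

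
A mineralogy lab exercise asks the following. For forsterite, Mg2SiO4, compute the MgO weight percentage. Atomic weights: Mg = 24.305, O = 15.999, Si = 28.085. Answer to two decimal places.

57.29 wt%

M(Mg2SiO4) = 140.691 g/mol; M(MgO) = 40.304 g/mol.
Moles MgO per formula unit = 2 Mg ÷ 1 = 2.0000.
MgO fraction = (2.0000 × 40.304) / 140.691 = 80.608/140.691 = 0.5729.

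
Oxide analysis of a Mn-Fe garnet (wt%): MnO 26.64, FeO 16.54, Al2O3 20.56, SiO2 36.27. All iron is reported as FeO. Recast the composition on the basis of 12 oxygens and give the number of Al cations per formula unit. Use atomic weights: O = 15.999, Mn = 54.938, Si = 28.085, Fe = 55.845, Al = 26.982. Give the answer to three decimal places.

26.64 wt% MnO ÷ 70.937 g/mol = 0.37554 mol, giving 0.37554 Mn and 0.37554 O.
16.54 wt% FeO ÷ 71.844 g/mol = 0.23022 mol, giving 0.23022 Fe and 0.23022 O.
20.56 wt% Al2O3 ÷ 101.961 g/mol = 0.20165 mol, giving 0.40330 Al and 0.60495 O.
36.27 wt% SiO2 ÷ 60.083 g/mol = 0.60366 mol, giving 0.60366 Si and 1.20732 O.
Oxygen sums to 2.41803; scaling by 12/2.41803 = 4.96272 puts the formula on 12 O.
Al: 0.40330 × 4.96272 = 2.001 atoms per formula unit.

2.001 Al apfu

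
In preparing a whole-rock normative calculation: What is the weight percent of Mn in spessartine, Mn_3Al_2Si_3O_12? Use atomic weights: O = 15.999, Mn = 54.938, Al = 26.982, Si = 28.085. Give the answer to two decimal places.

33.29 wt%

Formula mass = 3×54.938 + 2×26.982 + 3×28.085 + 12×15.999 = 495.021 g/mol, of which 164.814 g is Mn.
So Mn makes up 164.814/495.021 = 0.3329 of the mass, i.e. 33.29%.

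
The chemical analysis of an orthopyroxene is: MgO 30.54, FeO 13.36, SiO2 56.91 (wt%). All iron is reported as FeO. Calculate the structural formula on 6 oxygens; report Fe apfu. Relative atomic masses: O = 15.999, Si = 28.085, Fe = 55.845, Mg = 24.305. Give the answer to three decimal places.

MgO (M=40.304): mol = 0.75774; Mg = 0.75774, O = 0.75774.
FeO (M=71.844): mol = 0.18596; Fe = 0.18596, O = 0.18596.
SiO2 (M=60.083): mol = 0.94719; Si = 0.94719, O = 1.89438.
ΣO = 2.83808; factor = 6/ΣO = 2.11411.
Fe apfu = 0.18596 × 2.11411 = 0.393.

0.393 Fe apfu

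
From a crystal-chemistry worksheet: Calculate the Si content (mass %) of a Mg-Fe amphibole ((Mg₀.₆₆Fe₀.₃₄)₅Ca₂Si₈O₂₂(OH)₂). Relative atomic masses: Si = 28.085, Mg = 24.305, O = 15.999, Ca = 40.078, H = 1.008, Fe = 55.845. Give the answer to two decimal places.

M((Mg₀.₆₆Fe₀.₃₄)₅Ca₂Si₈O₂₂(OH)₂) = 865.971 g/mol.
Si contributes 8 × 28.085 = 224.680 g per mole.
224.680/865.971 = 0.2595 → 25.95%.

25.95 mass %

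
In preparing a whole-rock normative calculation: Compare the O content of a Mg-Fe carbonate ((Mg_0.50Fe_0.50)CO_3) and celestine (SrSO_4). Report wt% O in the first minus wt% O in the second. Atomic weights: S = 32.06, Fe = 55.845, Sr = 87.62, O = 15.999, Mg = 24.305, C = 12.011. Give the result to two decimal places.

13.12 percentage points

First mineral: 47.997 g O in 100.083 g formula = 47.96 wt% O.
Second mineral: 63.996 g O in 183.676 g formula = 34.84 wt% O.
47.96% − 34.84% gives a difference of 13.12 percentage points.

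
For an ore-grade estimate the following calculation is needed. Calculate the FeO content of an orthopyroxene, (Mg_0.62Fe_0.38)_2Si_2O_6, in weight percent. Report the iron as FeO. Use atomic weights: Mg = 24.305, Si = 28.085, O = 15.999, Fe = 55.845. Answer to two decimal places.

Molar mass of (Mg_0.62Fe_0.38)_2Si_2O_6 = 1.24*24.305 + 0.76*55.845 + 2*28.085 + 6*15.999 = 224.744 g/mol.
Each formula unit contains 0.76 Fe, equivalent to 0.76/1 = 0.7600 mol FeO.
M(FeO) = 1×55.845 + 1×15.999 = 71.844 g/mol.
Mass of FeO per formula unit = 0.7600 × 71.844 = 54.601 g.
FeO wt% = 54.601 / 224.744 × 100 = 24.29%.

24.29 wt%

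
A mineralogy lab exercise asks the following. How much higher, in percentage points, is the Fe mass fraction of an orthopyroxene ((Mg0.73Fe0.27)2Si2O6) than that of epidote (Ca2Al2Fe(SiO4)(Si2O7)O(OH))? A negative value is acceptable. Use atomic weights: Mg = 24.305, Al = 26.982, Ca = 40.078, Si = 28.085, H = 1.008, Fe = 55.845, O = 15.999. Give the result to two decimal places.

2.29 percentage points

First mineral: 30.156 g Fe in 217.806 g formula = 13.85 wt% Fe.
Second mineral: 55.845 g Fe in 483.215 g formula = 11.56 wt% Fe.
13.85% − 11.56% gives a difference of 2.29 percentage points.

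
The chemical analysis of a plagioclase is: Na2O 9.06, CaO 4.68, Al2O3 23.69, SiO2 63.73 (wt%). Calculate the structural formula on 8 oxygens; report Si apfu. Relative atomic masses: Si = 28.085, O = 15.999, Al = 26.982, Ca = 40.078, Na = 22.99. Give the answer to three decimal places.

Na2O: 9.06/61.979 = 0.14618 mol → 0.29236 mol Na, 0.14618 mol O.
CaO: 4.68/56.077 = 0.08346 mol → 0.08346 mol Ca, 0.08346 mol O.
Al2O3: 23.69/101.961 = 0.23234 mol → 0.46468 mol Al, 0.69702 mol O.
SiO2: 63.73/60.083 = 1.06070 mol → 1.06070 mol Si, 2.12140 mol O.
Total oxygen = 3.04806 mol. Normalization factor = 8/3.04806 = 2.62462.
Si per 8 O = 1.06070 × 2.62462 = 2.784.

2.784 Si apfu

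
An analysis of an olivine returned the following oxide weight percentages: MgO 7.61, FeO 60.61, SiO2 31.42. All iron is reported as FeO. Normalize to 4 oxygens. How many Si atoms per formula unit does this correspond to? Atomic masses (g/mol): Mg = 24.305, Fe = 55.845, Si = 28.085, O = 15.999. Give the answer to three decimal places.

1.006 Si apfu

7.61 wt% MgO ÷ 40.304 g/mol = 0.18882 mol, giving 0.18882 Mg and 0.18882 O.
60.61 wt% FeO ÷ 71.844 g/mol = 0.84363 mol, giving 0.84363 Fe and 0.84363 O.
31.42 wt% SiO2 ÷ 60.083 g/mol = 0.52294 mol, giving 0.52294 Si and 1.04588 O.
Oxygen sums to 2.07833; scaling by 4/2.07833 = 1.92462 puts the formula on 4 O.
Si: 0.52294 × 1.92462 = 1.006 atoms per formula unit.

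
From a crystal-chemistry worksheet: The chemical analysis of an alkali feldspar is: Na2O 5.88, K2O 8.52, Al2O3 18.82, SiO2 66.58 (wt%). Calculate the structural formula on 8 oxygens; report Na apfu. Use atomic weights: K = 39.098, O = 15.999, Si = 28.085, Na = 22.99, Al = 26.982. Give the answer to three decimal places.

Na2O (M=61.979): mol = 0.09487; Na = 0.18974, O = 0.09487.
K2O (M=94.195): mol = 0.09045; K = 0.18090, O = 0.09045.
Al2O3 (M=101.961): mol = 0.18458; Al = 0.36916, O = 0.55374.
SiO2 (M=60.083): mol = 1.10813; Si = 1.10813, O = 2.21626.
ΣO = 2.95532; factor = 8/ΣO = 2.70698.
Na apfu = 0.18974 × 2.70698 = 0.514.

0.514 Na apfu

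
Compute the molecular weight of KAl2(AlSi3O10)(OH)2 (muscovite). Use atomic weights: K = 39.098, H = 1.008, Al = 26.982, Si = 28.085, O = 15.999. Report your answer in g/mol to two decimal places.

398.30 g/mol

M = 1*39.098 + 3*26.982 + 3*28.085 + 12*15.999 + 2*1.008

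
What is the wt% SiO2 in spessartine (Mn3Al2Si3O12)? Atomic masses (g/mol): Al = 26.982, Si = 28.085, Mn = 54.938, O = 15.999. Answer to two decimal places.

Molar mass of Mn3Al2Si3O12 = 3×54.938 + 2×26.982 + 3×28.085 + 12×15.999 = 495.021 g/mol.
Each formula unit contains 3 Si, equivalent to 3/1 = 3.0000 mol SiO2.
M(SiO2) = 1×28.085 + 2×15.999 = 60.083 g/mol.
Mass of SiO2 per formula unit = 3.0000 × 60.083 = 180.249 g.
SiO2 wt% = 180.249 / 495.021 × 100 = 36.41%.

36.41 wt%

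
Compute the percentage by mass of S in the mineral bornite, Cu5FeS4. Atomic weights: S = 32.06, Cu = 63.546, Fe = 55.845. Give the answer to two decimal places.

M(Cu5FeS4) = 501.815 g/mol.
S contributes 4 × 32.06 = 128.240 g per mole.
128.240/501.815 = 0.2556 → 25.56%.

25.56 mass %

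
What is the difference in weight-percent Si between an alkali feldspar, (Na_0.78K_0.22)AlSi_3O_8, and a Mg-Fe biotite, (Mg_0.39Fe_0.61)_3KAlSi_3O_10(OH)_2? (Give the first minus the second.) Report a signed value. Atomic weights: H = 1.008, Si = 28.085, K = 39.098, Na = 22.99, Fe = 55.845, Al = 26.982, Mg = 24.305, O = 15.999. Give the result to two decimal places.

13.96 percentage points

M((Na_0.78K_0.22)AlSi_3O_8) = 265.763 g/mol, so wt% Si = 84.255/265.763 × 100 = 31.70%.
M((Mg_0.39Fe_0.61)_3KAlSi_3O_10(OH)_2) = 474.972 g/mol, so wt% Si = 84.255/474.972 × 100 = 17.74%.
31.70 − 17.74 = 13.96 pp.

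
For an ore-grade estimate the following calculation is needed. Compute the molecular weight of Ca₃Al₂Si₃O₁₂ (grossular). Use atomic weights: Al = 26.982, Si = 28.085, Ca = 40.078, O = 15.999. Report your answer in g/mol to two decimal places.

450.44 g/mol

The formula mass is the sum 3(40.078) + 2(26.982) + 3(28.085) + 12(15.999).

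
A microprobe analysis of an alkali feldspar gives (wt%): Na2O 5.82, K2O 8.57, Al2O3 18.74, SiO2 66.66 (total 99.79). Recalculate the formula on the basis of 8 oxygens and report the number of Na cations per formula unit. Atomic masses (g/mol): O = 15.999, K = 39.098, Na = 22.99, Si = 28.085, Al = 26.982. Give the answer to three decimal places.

0.508 Na apfu

5.82 wt% Na2O ÷ 61.979 g/mol = 0.09390 mol, giving 0.18780 Na and 0.09390 O.
8.57 wt% K2O ÷ 94.195 g/mol = 0.09098 mol, giving 0.18196 K and 0.09098 O.
18.74 wt% Al2O3 ÷ 101.961 g/mol = 0.18380 mol, giving 0.36760 Al and 0.55140 O.
66.66 wt% SiO2 ÷ 60.083 g/mol = 1.10947 mol, giving 1.10947 Si and 2.21894 O.
Oxygen sums to 2.95522; scaling by 8/2.95522 = 2.70707 puts the formula on 8 O.
Na: 0.18780 × 2.70707 = 0.508 atoms per formula unit.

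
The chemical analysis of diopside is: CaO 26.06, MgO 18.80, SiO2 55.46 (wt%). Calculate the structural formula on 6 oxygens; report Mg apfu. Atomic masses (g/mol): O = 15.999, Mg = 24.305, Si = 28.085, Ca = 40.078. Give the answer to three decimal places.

CaO (M=56.077): mol = 0.46472; Ca = 0.46472, O = 0.46472.
MgO (M=40.304): mol = 0.46645; Mg = 0.46645, O = 0.46645.
SiO2 (M=60.083): mol = 0.92306; Si = 0.92306, O = 1.84612.
ΣO = 2.77729; factor = 6/ΣO = 2.16038.
Mg apfu = 0.46645 × 2.16038 = 1.008.

1.008 Mg apfu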